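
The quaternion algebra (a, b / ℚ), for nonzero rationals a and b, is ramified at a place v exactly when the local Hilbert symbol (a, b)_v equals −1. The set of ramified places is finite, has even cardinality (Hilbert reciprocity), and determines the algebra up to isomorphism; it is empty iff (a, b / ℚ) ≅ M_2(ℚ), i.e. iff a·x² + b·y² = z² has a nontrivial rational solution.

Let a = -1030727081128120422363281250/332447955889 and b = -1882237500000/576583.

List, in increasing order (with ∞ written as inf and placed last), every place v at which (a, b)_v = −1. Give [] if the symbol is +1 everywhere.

[3, 11, 13, inf]

Mod squares: a ≡ -4290, b ≡ -154. Check v ∈ {∞, 2, 3, 5, 7, 11, 13, 41}.
v=2: v_2(a)=1, v_2(b)=5; units ≡ 7, 3 (mod 8); ε·ε+αω+βω = 1·1+1·1+5·0 ≡ 0  ⇒  (a,b)_2 = +1.
v=41: a=41^-4·(≡30), b=41^-2·(≡21) mod 41; (30|41)=-1, (21|41)=+1; (−1)^{-4·-2·20}·(-1)^-2·(+1)^-4 = +1.
v=7: a=7^-6·(≡1), b=7^-3·(≡3) mod 7; (1|7)=+1, (3|7)=-1; (−1)^{-6·-3·3}·(+1)^-3·(-1)^-6 = +1.
v=13: a=13^5·(≡11), b=13^2·(≡7) mod 13; (11|13)=-1, (7|13)=-1; (−1)^{5·2·6}·(-1)^2·(-1)^5 = -1.
v=11: a=11^3·(≡7), b=11^1·(≡6) mod 11; (7|11)=-1, (6|11)=-1; (−1)^{3·1·5}·(-1)^1·(-1)^3 = -1.
v=3: a=3^7·(≡1), b=3^4·(≡2) mod 3; (1|3)=+1, (2|3)=-1; (−1)^{7·4·1}·(+1)^4·(-1)^7 = -1.
v=∞: -4290 < 0 and -154 < 0  ⇒  (a,b)_∞ = -1.
v=5: a=5^21·(≡2), b=5^8·(≡4) mod 5; (2|5)=-1, (4|5)=+1; (−1)^{21·8·2}·(-1)^8·(+1)^21 = +1.
|Ram(-4290, -154)| = 4, even; anisotropic at {3, 11, 13, ∞}.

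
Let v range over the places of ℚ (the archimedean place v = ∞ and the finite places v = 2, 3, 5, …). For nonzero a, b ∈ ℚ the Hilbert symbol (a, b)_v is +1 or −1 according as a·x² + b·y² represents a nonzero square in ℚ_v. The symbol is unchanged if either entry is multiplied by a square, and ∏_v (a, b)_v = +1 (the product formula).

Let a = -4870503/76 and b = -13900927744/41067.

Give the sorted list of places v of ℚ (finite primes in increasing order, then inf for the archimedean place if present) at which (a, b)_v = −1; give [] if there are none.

[2, inf]

Mod squares: a ≡ -19437, b ≡ -563673. Check v ∈ {∞, 2, 3, 11, 13, 17, 19, 23, 29, 31}.
v=2: v_2(a)=-2, v_2(b)=8; units ≡ 3, 7 (mod 8); ε·ε+αω+βω = 1·1+-2·0+8·1 ≡ 1  ⇒  (a,b)_2 = -1.
v=29: a=29^0·(≡1), b=29^1·(≡9) mod 29; (1|29)=+1, (9|29)=+1; (−1)^{0·1·14}·(+1)^1·(+1)^0 = +1.
v=3: a=3^3·(≡1), b=3^-5·(≡2) mod 3; (1|3)=+1, (2|3)=-1; (−1)^{3·-5·1}·(+1)^-5·(-1)^3 = +1.
v=11: a=11^1·(≡1), b=11^1·(≡10) mod 11; (1|11)=+1, (10|11)=-1; (−1)^{1·1·5}·(+1)^1·(-1)^1 = +1.
v=13: a=13^0·(≡7), b=13^-2·(≡7) mod 13; (7|13)=-1, (7|13)=-1; (−1)^{0·-2·6}·(-1)^-2·(-1)^0 = +1.
v=∞: -19437 < 0 and -563673 < 0  ⇒  (a,b)_∞ = -1.
v=19: a=19^-1·(≡13), b=19^1·(≡7) mod 19; (13|19)=-1, (7|19)=+1; (−1)^{-1·1·9}·(-1)^1·(+1)^-1 = +1.
v=17: a=17^0·(≡6), b=17^2·(≡15) mod 17; (6|17)=-1, (15|17)=+1; (−1)^{0·2·8}·(-1)^2·(+1)^0 = +1.
v=23: a=23^2·(≡22), b=23^0·(≡10) mod 23; (22|23)=-1, (10|23)=-1; (−1)^{2·0·11}·(-1)^0·(-1)^2 = +1.
v=31: a=31^1·(≡24), b=31^1·(≡5) mod 31; (24|31)=-1, (5|31)=+1; (−1)^{1·1·15}·(-1)^1·(+1)^1 = +1.
Ram(-19437, -563673) = {2, ∞}; no ℚ_2-point on the conic.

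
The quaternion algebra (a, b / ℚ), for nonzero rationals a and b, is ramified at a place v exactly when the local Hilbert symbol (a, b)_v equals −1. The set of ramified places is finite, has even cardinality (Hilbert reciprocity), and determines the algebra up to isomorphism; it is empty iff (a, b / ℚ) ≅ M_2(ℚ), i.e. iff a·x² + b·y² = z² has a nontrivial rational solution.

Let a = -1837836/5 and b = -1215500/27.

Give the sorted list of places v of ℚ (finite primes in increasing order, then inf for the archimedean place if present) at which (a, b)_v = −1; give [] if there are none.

(a, b) ≡ (-255255, -36465) mod (ℚ^×)²; places V = {2, 3, 5, 7, 11, 13, 17, ∞}.
(a,b)_∞: sgn(-255255)=−, sgn(-36465)=−, so -1.
(a,b)_13: α=1, u≡11; β=1, v≡9 (mod 13); (11|13)=-1, (9|13)=+1; sign (−1)^0·-1^1·+1^1 = -1.
(a,b)_5: α=-1, u≡4; β=3, v≡3 (mod 5); (4|5)=+1, (3|5)=-1; sign (−1)^0·+1^3·-1^-1 = -1.
(a,b)_2: α=2, β=2; u≡1, v≡7 (mod 8); ε(u)ε(v)=0·1, αω(v)=2·0, βω(u)=2·0; sum ≡ 0  ⇒  +1.
(a,b)_7: α=1, u≡3; β=0, v≡6 (mod 7); (3|7)=-1, (6|7)=-1; sign (−1)^0·-1^0·-1^1 = -1.
(a,b)_3: α=3, u≡1; β=-3, v≡1 (mod 3); (1|3)=+1, (1|3)=+1; sign (−1)^1·+1^-3·+1^3 = -1.
(a,b)_11: α=1, u≡5; β=1, v≡10 (mod 11); (5|11)=+1, (10|11)=-1; sign (−1)^1·+1^1·-1^1 = +1.
(a,b)_17: α=1, u≡16; β=1, v≡7 (mod 17); (16|17)=+1, (7|17)=-1; sign (−1)^0·+1^1·-1^1 = -1.
Ram(-255255, -36465) = {3, 5, 7, 13, 17, ∞}; no ℚ_3-point on the conic.

[3, 5, 7, 13, 17, inf]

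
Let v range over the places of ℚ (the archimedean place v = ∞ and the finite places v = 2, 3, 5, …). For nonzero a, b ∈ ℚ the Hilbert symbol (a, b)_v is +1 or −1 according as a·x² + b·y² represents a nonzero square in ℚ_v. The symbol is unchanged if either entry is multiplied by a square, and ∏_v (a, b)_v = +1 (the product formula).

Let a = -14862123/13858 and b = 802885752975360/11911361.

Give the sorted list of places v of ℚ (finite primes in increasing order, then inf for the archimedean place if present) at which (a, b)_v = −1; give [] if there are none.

Mod squares: a ≡ -1671734, b ≡ 9943935. Check v ∈ {∞, 2, 3, 5, 7, 11, 13, 19, 23, 29, 31, 37, 41}.
v=29: a=29^1·(≡7), b=29^2·(≡20) mod 29; (7|29)=+1, (20|29)=+1; (−1)^{1·2·14}·(+1)^2·(+1)^1 = +1.
v=5: a=5^0·(≡4), b=5^1·(≡2) mod 5; (4|5)=+1, (2|5)=-1; (−1)^{0·1·2}·(+1)^1·(-1)^0 = +1.
v=37: a=37^1·(≡20), b=37^1·(≡18) mod 37; (20|37)=-1, (18|37)=-1; (−1)^{1·1·18}·(-1)^1·(-1)^1 = +1.
v=23: a=23^0·(≡11), b=23^1·(≡7) mod 23; (11|23)=-1, (7|23)=-1; (−1)^{0·1·11}·(-1)^1·(-1)^0 = -1.
v=19: a=19^1·(≡10), b=19^1·(≡2) mod 19; (10|19)=-1, (2|19)=-1; (−1)^{1·1·9}·(-1)^1·(-1)^1 = -1.
v=7: a=7^0·(≡5), b=7^-4·(≡1) mod 7; (5|7)=-1, (1|7)=+1; (−1)^{0·-4·3}·(-1)^-4·(+1)^0 = +1.
v=41: a=41^-1·(≡9), b=41^-1·(≡21) mod 41; (9|41)=+1, (21|41)=+1; (−1)^{-1·-1·20}·(+1)^-1·(+1)^-1 = +1.
v=2: v_2(a)=-1, v_2(b)=12; units ≡ 5, 7 (mod 8); ε·ε+αω+βω = 0·1+-1·0+12·1 ≡ 0  ⇒  (a,b)_2 = +1.
v=3: a=3^6·(≡1), b=3^1·(≡2) mod 3; (1|3)=+1, (2|3)=-1; (−1)^{6·1·1}·(+1)^1·(-1)^6 = +1.
v=11: a=11^0·(≡6), b=11^-2·(≡5) mod 11; (6|11)=-1, (5|11)=+1; (−1)^{0·-2·5}·(-1)^-2·(+1)^0 = +1.
v=∞: -1671734 < 0 and 9943935 > 0  ⇒  (a,b)_∞ = +1.
v=31: a=31^0·(≡21), b=31^2·(≡3) mod 31; (21|31)=-1, (3|31)=-1; (−1)^{0·2·15}·(-1)^2·(-1)^0 = +1.
v=13: a=13^-2·(≡9), b=13^0·(≡4) mod 13; (9|13)=+1, (4|13)=+1; (−1)^{-2·0·6}·(+1)^0·(+1)^-2 = +1.
Ram(-1671734, 9943935) = {19, 23}; no ℚ_19-point on the conic.

[19, 23]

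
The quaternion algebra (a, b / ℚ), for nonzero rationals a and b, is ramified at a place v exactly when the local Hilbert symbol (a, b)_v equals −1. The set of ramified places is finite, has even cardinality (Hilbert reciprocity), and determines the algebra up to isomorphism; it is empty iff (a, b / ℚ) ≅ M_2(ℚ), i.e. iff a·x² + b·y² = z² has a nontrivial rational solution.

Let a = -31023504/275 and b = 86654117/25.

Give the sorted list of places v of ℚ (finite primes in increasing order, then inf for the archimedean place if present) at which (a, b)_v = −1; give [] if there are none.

[17, 23]

(a, b) ≡ (-2369851, 103037) mod (ℚ^×)²; places V = {2, 3, 5, 11, 17, 19, 23, 29, ∞}.
(a,b)_3: α=2, u≡2; β=0, v≡2 (mod 3); (2|3)=-1, (2|3)=-1; sign (−1)^0·-1^0·-1^2 = +1.
(a,b)_2: α=4, β=0; u≡5, v≡5 (mod 8); ε(u)ε(v)=0·0, αω(v)=4·1, βω(u)=0·1; sum ≡ 0  ⇒  +1.
(a,b)_∞: sgn(-2369851)=−, sgn(103037)=+, so +1.
(a,b)_19: α=1, u≡7; β=1, v≡13 (mod 19); (7|19)=+1, (13|19)=-1; sign (−1)^1·+1^1·-1^1 = +1.
(a,b)_23: α=1, u≡13; β=0, v≡15 (mod 23); (13|23)=+1, (15|23)=-1; sign (−1)^0·+1^0·-1^1 = -1.
(a,b)_29: α=1, u≡19; β=3, v≡18 (mod 29); (19|29)=-1, (18|29)=-1; sign (−1)^0·-1^3·-1^1 = +1.
(a,b)_5: α=-2, u≡1; β=-2, v≡2 (mod 5); (1|5)=+1, (2|5)=-1; sign (−1)^0·+1^-2·-1^-2 = +1.
(a,b)_11: α=-1, u≡9; β=1, v≡10 (mod 11); (9|11)=+1, (10|11)=-1; sign (−1)^1·+1^1·-1^-1 = +1.
(a,b)_17: α=1, u≡7; β=1, v≡9 (mod 17); (7|17)=-1, (9|17)=+1; sign (−1)^0·-1^1·+1^1 = -1.
(-2369851, 103037 / ℚ) ramifies at {17, 23}: a division algebra.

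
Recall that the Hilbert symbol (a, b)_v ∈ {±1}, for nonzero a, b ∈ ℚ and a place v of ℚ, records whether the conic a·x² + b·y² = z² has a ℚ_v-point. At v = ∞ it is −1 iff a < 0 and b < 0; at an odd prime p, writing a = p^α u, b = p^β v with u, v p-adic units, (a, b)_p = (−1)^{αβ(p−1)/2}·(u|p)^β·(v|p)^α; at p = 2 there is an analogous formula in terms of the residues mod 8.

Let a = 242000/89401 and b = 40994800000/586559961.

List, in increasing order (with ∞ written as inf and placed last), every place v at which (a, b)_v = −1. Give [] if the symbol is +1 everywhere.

Mod squares: a ≡ 5, b ≡ 70. Check v ∈ {∞, 2, 3, 5, 7, 11, 13, 23}.
v=3: a=3^0·(≡2), b=3^-8·(≡1) mod 3; (2|3)=-1, (1|3)=+1; (−1)^{0·-8·1}·(-1)^-8·(+1)^0 = +1.
v=2: v_2(a)=4, v_2(b)=7; units ≡ 5, 3 (mod 8); ε·ε+αω+βω = 0·1+4·1+7·1 ≡ 1  ⇒  (a,b)_2 = -1.
v=23: a=23^-2·(≡5), b=23^-2·(≡8) mod 23; (5|23)=-1, (8|23)=+1; (−1)^{-2·-2·11}·(-1)^-2·(+1)^-2 = +1.
v=13: a=13^-2·(≡2), b=13^-2·(≡8) mod 13; (2|13)=-1, (8|13)=-1; (−1)^{-2·-2·6}·(-1)^-2·(-1)^-2 = +1.
v=5: a=5^3·(≡1), b=5^5·(≡1) mod 5; (1|5)=+1, (1|5)=+1; (−1)^{3·5·2}·(+1)^5·(+1)^3 = +1.
v=∞: 5 > 0 and 70 > 0  ⇒  (a,b)_∞ = +1.
v=11: a=11^2·(≡5), b=11^4·(≡3) mod 11; (5|11)=+1, (3|11)=+1; (−1)^{2·4·5}·(+1)^4·(+1)^2 = +1.
v=7: a=7^0·(≡6), b=7^1·(≡3) mod 7; (6|7)=-1, (3|7)=-1; (−1)^{0·1·3}·(-1)^1·(-1)^0 = -1.
|Ram(5, 70)| = 2, even; anisotropic at {2, 7}.

[2, 7]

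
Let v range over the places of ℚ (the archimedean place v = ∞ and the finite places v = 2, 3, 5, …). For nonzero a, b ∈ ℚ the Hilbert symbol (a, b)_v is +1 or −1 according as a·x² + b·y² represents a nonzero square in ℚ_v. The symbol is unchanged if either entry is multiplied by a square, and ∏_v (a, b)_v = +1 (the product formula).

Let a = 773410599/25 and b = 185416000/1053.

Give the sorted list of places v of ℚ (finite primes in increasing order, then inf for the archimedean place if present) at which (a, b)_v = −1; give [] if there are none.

Mod squares: a ≡ 9548279, b ≡ 30745. Check v ∈ {∞, 2, 3, 5, 7, 11, 13, 19, 29, 31, 43}.
v=7: a=7^0·(≡6), b=7^2·(≡1) mod 7; (6|7)=-1, (1|7)=+1; (−1)^{0·2·3}·(-1)^2·(+1)^0 = +1.
v=13: a=13^1·(≡12), b=13^-1·(≡1) mod 13; (12|13)=+1, (1|13)=+1; (−1)^{1·-1·6}·(+1)^-1·(+1)^1 = +1.
v=5: a=5^-2·(≡4), b=5^3·(≡1) mod 5; (4|5)=+1, (1|5)=+1; (−1)^{-2·3·2}·(+1)^3·(+1)^-2 = +1.
v=2: v_2(a)=0, v_2(b)=6; units ≡ 7, 1 (mod 8); ε·ε+αω+βω = 1·0+0·0+6·0 ≡ 0  ⇒  (a,b)_2 = +1.
v=31: a=31^1·(≡17), b=31^0·(≡22) mod 31; (17|31)=-1, (22|31)=-1; (−1)^{1·0·15}·(-1)^0·(-1)^1 = -1.
v=19: a=19^1·(≡2), b=19^0·(≡2) mod 19; (2|19)=-1, (2|19)=-1; (−1)^{1·0·9}·(-1)^0·(-1)^1 = -1.
v=11: a=11^0·(≡9), b=11^1·(≡5) mod 11; (9|11)=+1, (5|11)=+1; (−1)^{0·1·5}·(+1)^1·(+1)^0 = +1.
v=∞: 9548279 > 0 and 30745 > 0  ⇒  (a,b)_∞ = +1.
v=29: a=29^1·(≡21), b=29^0·(≡7) mod 29; (21|29)=-1, (7|29)=+1; (−1)^{1·0·14}·(-1)^0·(+1)^1 = +1.
v=3: a=3^4·(≡2), b=3^-4·(≡1) mod 3; (2|3)=-1, (1|3)=+1; (−1)^{4·-4·1}·(-1)^-4·(+1)^4 = +1.
v=43: a=43^1·(≡17), b=43^1·(≡37) mod 43; (17|43)=+1, (37|43)=-1; (−1)^{1·1·21}·(+1)^1·(-1)^1 = +1.
(9548279, 30745 / ℚ) ramifies at {19, 31}: a division algebra.

[19, 31]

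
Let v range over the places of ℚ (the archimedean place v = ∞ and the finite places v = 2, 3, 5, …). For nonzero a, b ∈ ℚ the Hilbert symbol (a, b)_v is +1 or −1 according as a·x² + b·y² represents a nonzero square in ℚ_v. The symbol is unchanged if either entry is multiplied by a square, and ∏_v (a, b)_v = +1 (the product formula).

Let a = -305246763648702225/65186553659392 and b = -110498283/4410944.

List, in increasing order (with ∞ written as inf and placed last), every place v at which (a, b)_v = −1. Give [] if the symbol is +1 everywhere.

[2, 3, 41, inf]

(a, b) ≡ (-22, -123) mod (ℚ^×)²; places V = {2, 3, 5, 7, 11, 17, 41, ∞}.
(a,b)_17: α=8, u≡7; β=4, v≡4 (mod 17); (7|17)=-1, (4|17)=+1; sign (−1)^0·-1^4·+1^8 = +1.
(a,b)_7: α=4, u≡5; β=2, v≡3 (mod 7); (5|7)=-1, (3|7)=-1; sign (−1)^0·-1^2·-1^4 = +1.
(a,b)_2: α=-21, β=-6; u≡5, v≡5 (mod 8); ε(u)ε(v)=0·0, αω(v)=-21·1, βω(u)=-6·1; sum ≡ 1  ⇒  -1.
(a,b)_∞: sgn(-22)=−, sgn(-123)=−, so -1.
(a,b)_41: α=-4, u≡14; β=-3, v≡7 (mod 41); (14|41)=-1, (7|41)=-1; sign (−1)^0·-1^-3·-1^-4 = -1.
(a,b)_5: α=2, u≡3; β=0, v≡3 (mod 5); (3|5)=-1, (3|5)=-1; sign (−1)^0·-1^0·-1^2 = +1.
(a,b)_3: α=6, u≡2; β=3, v≡1 (mod 3); (2|3)=-1, (1|3)=+1; sign (−1)^0·-1^3·+1^6 = -1.
(a,b)_11: α=-1, u≡3; β=0, v≡5 (mod 11); (3|11)=+1, (5|11)=+1; sign (−1)^0·+1^0·+1^-1 = +1.
Ram(-22, -123) = {2, 3, 41, ∞}; no ℚ_2-point on the conic.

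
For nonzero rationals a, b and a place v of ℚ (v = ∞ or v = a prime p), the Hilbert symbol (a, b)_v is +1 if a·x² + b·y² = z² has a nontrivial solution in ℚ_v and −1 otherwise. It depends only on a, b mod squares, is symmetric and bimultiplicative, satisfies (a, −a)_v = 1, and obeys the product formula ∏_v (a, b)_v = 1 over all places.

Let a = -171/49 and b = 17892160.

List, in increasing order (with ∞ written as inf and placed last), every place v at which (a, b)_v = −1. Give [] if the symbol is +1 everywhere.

(a, b) ≡ (-19, 279565) mod (ℚ^×)²; places V = {2, 3, 5, 7, 11, 13, 17, 19, 23, ∞}.
(a,b)_19: α=1, u≡13; β=0, v≡12 (mod 19); (13|19)=-1, (12|19)=-1; sign (−1)^0·-1^0·-1^1 = -1.
(a,b)_7: α=-2, u≡4; β=0, v≡6 (mod 7); (4|7)=+1, (6|7)=-1; sign (−1)^0·+1^0·-1^-2 = +1.
(a,b)_2: α=0, β=6; u≡5, v≡5 (mod 8); ε(u)ε(v)=0·0, αω(v)=0·1, βω(u)=6·1; sum ≡ 0  ⇒  +1.
(a,b)_3: α=2, u≡2; β=0, v≡1 (mod 3); (2|3)=-1, (1|3)=+1; sign (−1)^0·-1^0·+1^2 = +1.
(a,b)_5: α=0, u≡1; β=1, v≡2 (mod 5); (1|5)=+1, (2|5)=-1; sign (−1)^0·+1^1·-1^0 = +1.
(a,b)_17: α=0, u≡9; β=1, v≡10 (mod 17); (9|17)=+1, (10|17)=-1; sign (−1)^0·+1^1·-1^0 = +1.
(a,b)_11: α=0, u≡1; β=1, v≡1 (mod 11); (1|11)=+1, (1|11)=+1; sign (−1)^0·+1^1·+1^0 = +1.
(a,b)_∞: sgn(-19)=−, sgn(279565)=+, so +1.
(a,b)_13: α=0, u≡5; β=1, v≡10 (mod 13); (5|13)=-1, (10|13)=+1; sign (−1)^0·-1^1·+1^0 = -1.
(a,b)_23: α=0, u≡12; β=1, v≡14 (mod 23); (12|23)=+1, (14|23)=-1; sign (−1)^0·+1^1·-1^0 = +1.
|Ram(-19, 279565)| = 2, even; anisotropic at {13, 19}.

[13, 19]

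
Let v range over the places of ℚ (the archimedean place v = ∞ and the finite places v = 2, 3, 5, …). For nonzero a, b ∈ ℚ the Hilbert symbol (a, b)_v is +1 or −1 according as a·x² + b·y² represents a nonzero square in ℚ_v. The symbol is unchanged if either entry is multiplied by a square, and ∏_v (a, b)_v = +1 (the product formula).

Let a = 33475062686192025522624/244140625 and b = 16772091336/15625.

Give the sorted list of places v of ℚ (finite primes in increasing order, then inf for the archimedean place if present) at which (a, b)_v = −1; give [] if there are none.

(a, b) ≡ (119, 34034) mod (ℚ^×)²; places V = {2, 3, 5, 7, 11, 13, 17, ∞}.
(a,b)_∞: sgn(119)=+, sgn(34034)=+, so +1.
(a,b)_7: α=3, u≡5; β=1, v≡2 (mod 7); (5|7)=-1, (2|7)=+1; sign (−1)^1·-1^1·+1^3 = +1.
(a,b)_3: α=12, u≡2; β=6, v≡2 (mod 3); (2|3)=-1, (2|3)=-1; sign (−1)^0·-1^6·-1^12 = +1.
(a,b)_2: α=6, β=3; u≡7, v≡1 (mod 8); ε(u)ε(v)=1·0, αω(v)=6·0, βω(u)=3·0; sum ≡ 0  ⇒  +1.
(a,b)_13: α=6, u≡7; β=3, v≡6 (mod 13); (7|13)=-1, (6|13)=-1; sign (−1)^0·-1^3·-1^6 = -1.
(a,b)_11: α=2, u≡3; β=1, v≡9 (mod 11); (3|11)=+1, (9|11)=+1; sign (−1)^0·+1^1·+1^2 = +1.
(a,b)_17: α=3, u≡7; β=1, v≡1 (mod 17); (7|17)=-1, (1|17)=+1; sign (−1)^0·-1^1·+1^3 = -1.
(a,b)_5: α=-12, u≡4; β=-6, v≡1 (mod 5); (4|5)=+1, (1|5)=+1; sign (−1)^0·+1^-6·+1^-12 = +1.
|Ram(119, 34034)| = 2, even; anisotropic at {13, 17}.

[13, 17]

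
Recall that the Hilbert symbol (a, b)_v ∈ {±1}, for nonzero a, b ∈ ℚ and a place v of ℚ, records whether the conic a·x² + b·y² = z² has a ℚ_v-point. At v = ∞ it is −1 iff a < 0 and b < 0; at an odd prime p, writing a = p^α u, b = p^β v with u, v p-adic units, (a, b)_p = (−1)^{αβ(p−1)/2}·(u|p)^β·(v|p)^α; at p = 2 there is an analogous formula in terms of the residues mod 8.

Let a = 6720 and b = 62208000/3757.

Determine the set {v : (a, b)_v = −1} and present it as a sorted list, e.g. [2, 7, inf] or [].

[5, 7]

Mod squares: a ≡ 105, b ≡ 390. Check v ∈ {∞, 2, 3, 5, 7, 13, 17}.
v=7: a=7^1·(≡1), b=7^0·(≡3) mod 7; (1|7)=+1, (3|7)=-1; (−1)^{1·0·3}·(+1)^0·(-1)^1 = -1.
v=5: a=5^1·(≡4), b=5^3·(≡2) mod 5; (4|5)=+1, (2|5)=-1; (−1)^{1·3·2}·(+1)^3·(-1)^1 = -1.
v=2: v_2(a)=6, v_2(b)=11; units ≡ 1, 3 (mod 8); ε·ε+αω+βω = 0·1+6·1+11·0 ≡ 0  ⇒  (a,b)_2 = +1.
v=13: a=13^0·(≡12), b=13^-1·(≡12) mod 13; (12|13)=+1, (12|13)=+1; (−1)^{0·-1·6}·(+1)^-1·(+1)^0 = +1.
v=17: a=17^0·(≡5), b=17^-2·(≡8) mod 17; (5|17)=-1, (8|17)=+1; (−1)^{0·-2·8}·(-1)^-2·(+1)^0 = +1.
v=3: a=3^1·(≡2), b=3^5·(≡1) mod 3; (2|3)=-1, (1|3)=+1; (−1)^{1·5·1}·(-1)^5·(+1)^1 = +1.
v=∞: 105 > 0 and 390 > 0  ⇒  (a,b)_∞ = +1.
|Ram(105, 390)| = 2, even; anisotropic at {5, 7}.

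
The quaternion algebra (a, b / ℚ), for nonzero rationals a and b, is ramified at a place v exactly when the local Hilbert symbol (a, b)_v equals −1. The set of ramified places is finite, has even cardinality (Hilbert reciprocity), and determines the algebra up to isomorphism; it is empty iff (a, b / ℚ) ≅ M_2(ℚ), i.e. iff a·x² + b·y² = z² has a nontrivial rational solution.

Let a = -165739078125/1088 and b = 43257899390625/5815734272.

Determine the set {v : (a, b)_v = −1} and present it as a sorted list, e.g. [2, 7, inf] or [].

[3, 17, 19, 31]

Mod squares: a ≡ -20036013, b ≡ 690897. Check v ∈ {∞, 2, 3, 5, 17, 19, 23, 29, 31}.
v=3: a=3^3·(≡1), b=3^5·(≡1) mod 3; (1|3)=+1, (1|3)=+1; (−1)^{3·5·1}·(+1)^5·(+1)^3 = -1.
v=17: a=17^-1·(≡16), b=17^-5·(≡7) mod 17; (16|17)=+1, (7|17)=-1; (−1)^{-1·-5·8}·(+1)^-5·(-1)^-1 = -1.
v=23: a=23^1·(≡7), b=23^1·(≡6) mod 23; (7|23)=-1, (6|23)=+1; (−1)^{1·1·11}·(-1)^1·(+1)^1 = +1.
v=∞: -20036013 < 0 and 690897 > 0  ⇒  (a,b)_∞ = +1.
v=2: v_2(a)=-6, v_2(b)=-12; units ≡ 3, 1 (mod 8); ε·ε+αω+βω = 1·0+-6·0+-12·1 ≡ 0  ⇒  (a,b)_2 = +1.
v=31: a=31^1·(≡23), b=31^1·(≡3) mod 31; (23|31)=-1, (3|31)=-1; (−1)^{1·1·15}·(-1)^1·(-1)^1 = -1.
v=5: a=5^6·(≡3), b=5^6·(≡3) mod 5; (3|5)=-1, (3|5)=-1; (−1)^{6·6·2}·(-1)^6·(-1)^6 = +1.
v=19: a=19^1·(≡1), b=19^1·(≡7) mod 19; (1|19)=+1, (7|19)=+1; (−1)^{1·1·9}·(+1)^1·(+1)^1 = -1.
v=29: a=29^1·(≡20), b=29^2·(≡28) mod 29; (20|29)=+1, (28|29)=+1; (−1)^{1·2·14}·(+1)^2·(+1)^1 = +1.
Ram(-20036013, 690897) = {3, 17, 19, 31}; no ℚ_3-point on the conic.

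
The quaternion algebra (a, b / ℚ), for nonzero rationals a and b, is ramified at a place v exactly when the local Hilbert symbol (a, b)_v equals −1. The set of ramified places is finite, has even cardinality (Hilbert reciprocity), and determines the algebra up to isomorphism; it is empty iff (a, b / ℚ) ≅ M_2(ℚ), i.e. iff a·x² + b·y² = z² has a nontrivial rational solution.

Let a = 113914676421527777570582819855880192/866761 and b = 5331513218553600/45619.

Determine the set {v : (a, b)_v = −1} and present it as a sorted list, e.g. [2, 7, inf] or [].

(a, b) ≡ (237133, 554179821) mod (ℚ^×)²; places V = {2, 3, 5, 7, 13, 17, 19, 29, 37, 41, ∞}.
(a,b)_41: α=2, u≡12; β=1, v≡19 (mod 41); (12|41)=-1, (19|41)=-1; sign (−1)^0·-1^1·-1^2 = -1.
(a,b)_7: α=-4, u≡4; β=-4, v≡3 (mod 7); (4|7)=+1, (3|7)=-1; sign (−1)^0·+1^-4·-1^-4 = +1.
(a,b)_19: α=-2, u≡12; β=-1, v≡3 (mod 19); (12|19)=-1, (3|19)=-1; sign (−1)^0·-1^-1·-1^-2 = -1.
(a,b)_37: α=3, u≡20; β=1, v≡4 (mod 37); (20|37)=-1, (4|37)=+1; sign (−1)^0·-1^1·+1^3 = -1.
(a,b)_17: α=3, u≡15; β=1, v≡2 (mod 17); (15|17)=+1, (2|17)=+1; sign (−1)^0·+1^1·+1^3 = +1.
(a,b)_29: α=3, u≡20; β=1, v≡19 (mod 29); (20|29)=+1, (19|29)=-1; sign (−1)^0·+1^1·-1^3 = -1.
(a,b)_2: α=12, β=8; u≡5, v≡5 (mod 8); ε(u)ε(v)=0·0, αω(v)=12·1, βω(u)=8·1; sum ≡ 0  ⇒  +1.
(a,b)_13: α=13, u≡11; β=5, v≡11 (mod 13); (11|13)=-1, (11|13)=-1; sign (−1)^0·-1^5·-1^13 = +1.
(a,b)_∞: sgn(237133)=+, sgn(554179821)=+, so +1.
(a,b)_3: α=2, u≡1; β=1, v≡2 (mod 3); (1|3)=+1, (2|3)=-1; sign (−1)^0·+1^1·-1^2 = +1.
(a,b)_5: α=0, u≡2; β=2, v≡1 (mod 5); (2|5)=-1, (1|5)=+1; sign (−1)^0·-1^2·+1^0 = +1.
(237133, 554179821 / ℚ) ramifies at {19, 29, 37, 41}: a division algebra.

[19, 29, 37, 41]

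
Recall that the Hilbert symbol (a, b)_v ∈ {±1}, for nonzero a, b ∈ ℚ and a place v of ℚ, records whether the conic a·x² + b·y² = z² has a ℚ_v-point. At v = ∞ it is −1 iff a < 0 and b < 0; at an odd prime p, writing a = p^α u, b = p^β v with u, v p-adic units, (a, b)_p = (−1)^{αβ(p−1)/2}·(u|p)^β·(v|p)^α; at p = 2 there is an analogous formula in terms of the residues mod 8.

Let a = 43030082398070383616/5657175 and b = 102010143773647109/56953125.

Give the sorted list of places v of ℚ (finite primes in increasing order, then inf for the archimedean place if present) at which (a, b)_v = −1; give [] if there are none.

Mod squares: a ≡ 494247, b ≡ 4879105. Check v ∈ {∞, 2, 3, 5, 7, 11, 13, 17, 19, 23, 29}.
v=13: a=13^5·(≡7), b=13^2·(≡1) mod 13; (7|13)=-1, (1|13)=+1; (−1)^{5·2·6}·(-1)^2·(+1)^5 = +1.
v=∞: 494247 > 0 and 4879105 > 0  ⇒  (a,b)_∞ = +1.
v=2: v_2(a)=10, v_2(b)=0; units ≡ 7, 1 (mod 8); ε·ε+αω+βω = 1·0+10·0+0·0 ≡ 0  ⇒  (a,b)_2 = +1.
v=5: a=5^-2·(≡3), b=5^-7·(≡1) mod 5; (3|5)=-1, (1|5)=+1; (−1)^{-2·-7·2}·(-1)^-7·(+1)^-2 = -1.
v=11: a=11^4·(≡2), b=11^3·(≡2) mod 11; (2|11)=-1, (2|11)=-1; (−1)^{4·3·5}·(-1)^3·(-1)^4 = -1.
v=23: a=23^1·(≡15), b=23^1·(≡12) mod 23; (15|23)=-1, (12|23)=+1; (−1)^{1·1·11}·(-1)^1·(+1)^1 = +1.
v=19: a=19^3·(≡14), b=19^3·(≡8) mod 19; (14|19)=-1, (8|19)=-1; (−1)^{3·3·9}·(-1)^3·(-1)^3 = -1.
v=17: a=17^-2·(≡3), b=17^2·(≡7) mod 17; (3|17)=-1, (7|17)=-1; (−1)^{-2·2·8}·(-1)^2·(-1)^-2 = +1.
v=3: a=3^-3·(≡1), b=3^-6·(≡1) mod 3; (1|3)=+1, (1|3)=+1; (−1)^{-3·-6·1}·(+1)^-6·(+1)^-3 = +1.
v=29: a=29^-1·(≡4), b=29^1·(≡20) mod 29; (4|29)=+1, (20|29)=+1; (−1)^{-1·1·14}·(+1)^1·(+1)^-1 = +1.
v=7: a=7^2·(≡5), b=7^3·(≡2) mod 7; (5|7)=-1, (2|7)=+1; (−1)^{2·3·3}·(-1)^3·(+1)^2 = -1.
|Ram(494247, 4879105)| = 4, even; anisotropic at {5, 7, 11, 19}.

[5, 7, 11, 19]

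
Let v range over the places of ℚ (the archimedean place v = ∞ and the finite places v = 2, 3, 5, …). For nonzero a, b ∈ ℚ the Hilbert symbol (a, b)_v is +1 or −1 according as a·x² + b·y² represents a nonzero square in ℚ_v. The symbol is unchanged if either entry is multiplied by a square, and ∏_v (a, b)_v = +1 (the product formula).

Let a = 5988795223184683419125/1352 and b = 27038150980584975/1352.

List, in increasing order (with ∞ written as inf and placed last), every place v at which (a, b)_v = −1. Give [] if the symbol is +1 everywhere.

[2, 5, 7, 17]

Mod squares: a ≡ 35530, b ≡ 462. Check v ∈ {∞, 2, 3, 5, 7, 11, 13, 17, 19, 23, 29}.
v=19: a=19^3·(≡2), b=19^2·(≡16) mod 19; (2|19)=-1, (16|19)=+1; (−1)^{3·2·9}·(-1)^2·(+1)^3 = +1.
v=7: a=7^4·(≡3), b=7^3·(≡3) mod 7; (3|7)=-1, (3|7)=-1; (−1)^{4·3·3}·(-1)^3·(-1)^4 = -1.
v=11: a=11^3·(≡10), b=11^3·(≡9) mod 11; (10|11)=-1, (9|11)=+1; (−1)^{3·3·5}·(-1)^3·(+1)^3 = +1.
v=23: a=23^2·(≡12), b=23^0·(≡4) mod 23; (12|23)=+1, (4|23)=+1; (−1)^{2·0·11}·(+1)^0·(+1)^2 = +1.
v=∞: 35530 > 0 and 462 > 0  ⇒  (a,b)_∞ = +1.
v=29: a=29^2·(≡1), b=29^2·(≡10) mod 29; (1|29)=+1, (10|29)=-1; (−1)^{2·2·14}·(+1)^2·(-1)^2 = +1.
v=5: a=5^3·(≡4), b=5^2·(≡2) mod 5; (4|5)=+1, (2|5)=-1; (−1)^{3·2·2}·(+1)^2·(-1)^3 = -1.
v=17: a=17^3·(≡1), b=17^2·(≡11) mod 17; (1|17)=+1, (11|17)=-1; (−1)^{3·2·8}·(+1)^2·(-1)^3 = -1.
v=2: v_2(a)=-3, v_2(b)=-3; units ≡ 5, 7 (mod 8); ε·ε+αω+βω = 0·1+-3·0+-3·1 ≡ 1  ⇒  (a,b)_2 = -1.
v=3: a=3^0·(≡1), b=3^3·(≡1) mod 3; (1|3)=+1, (1|3)=+1; (−1)^{0·3·1}·(+1)^3·(+1)^0 = +1.
v=13: a=13^-2·(≡12), b=13^-2·(≡11) mod 13; (12|13)=+1, (11|13)=-1; (−1)^{-2·-2·6}·(+1)^-2·(-1)^-2 = +1.
Ram(35530, 462) = {2, 5, 7, 17}; no ℚ_2-point on the conic.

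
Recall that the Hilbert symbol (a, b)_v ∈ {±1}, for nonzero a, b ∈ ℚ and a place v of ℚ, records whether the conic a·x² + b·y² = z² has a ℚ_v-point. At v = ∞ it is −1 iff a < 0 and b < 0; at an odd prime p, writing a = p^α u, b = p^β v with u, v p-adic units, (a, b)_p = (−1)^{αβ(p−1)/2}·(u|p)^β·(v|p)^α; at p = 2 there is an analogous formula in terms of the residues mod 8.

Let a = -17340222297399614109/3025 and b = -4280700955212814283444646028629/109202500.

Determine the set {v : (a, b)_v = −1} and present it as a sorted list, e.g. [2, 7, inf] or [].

[2, 23, 29, 37, 41, inf]

Mod squares: a ≡ -29, b ≡ -1081621. Check v ∈ {∞, 2, 3, 5, 7, 11, 19, 23, 29, 31, 37, 41}.
v=7: a=7^2·(≡5), b=7^0·(≡5) mod 7; (5|7)=-1, (5|7)=-1; (−1)^{2·0·3}·(-1)^0·(-1)^2 = +1.
v=29: a=29^3·(≡6), b=29^4·(≡26) mod 29; (6|29)=+1, (26|29)=-1; (−1)^{3·4·14}·(+1)^4·(-1)^3 = -1.
v=37: a=37^2·(≡18), b=37^3·(≡7) mod 37; (18|37)=-1, (7|37)=+1; (−1)^{2·3·18}·(-1)^3·(+1)^2 = -1.
v=2: v_2(a)=0, v_2(b)=-2; units ≡ 3, 3 (mod 8); ε·ε+αω+βω = 1·1+0·1+-2·1 ≡ 1  ⇒  (a,b)_2 = -1.
v=23: a=23^0·(≡10), b=23^3·(≡3) mod 23; (10|23)=-1, (3|23)=+1; (−1)^{0·3·11}·(-1)^3·(+1)^0 = -1.
v=19: a=19^0·(≡6), b=19^-2·(≡5) mod 19; (6|19)=+1, (5|19)=+1; (−1)^{0·-2·9}·(+1)^-2·(+1)^0 = +1.
v=31: a=31^2·(≡20), b=31^3·(≡15) mod 31; (20|31)=+1, (15|31)=-1; (−1)^{2·3·15}·(+1)^3·(-1)^2 = +1.
v=3: a=3^8·(≡1), b=3^14·(≡2) mod 3; (1|3)=+1, (2|3)=-1; (−1)^{8·14·1}·(+1)^14·(-1)^8 = +1.
v=11: a=11^-2·(≡3), b=11^-2·(≡5) mod 11; (3|11)=+1, (5|11)=+1; (−1)^{-2·-2·5}·(+1)^-2·(+1)^-2 = +1.
v=5: a=5^-2·(≡1), b=5^-4·(≡4) mod 5; (1|5)=+1, (4|5)=+1; (−1)^{-2·-4·2}·(+1)^-4·(+1)^-2 = +1.
v=41: a=41^2·(≡22), b=41^3·(≡5) mod 41; (22|41)=-1, (5|41)=+1; (−1)^{2·3·20}·(-1)^3·(+1)^2 = -1.
v=∞: -29 < 0 and -1081621 < 0  ⇒  (a,b)_∞ = -1.
(-29, -1081621 / ℚ) ramifies at {2, 23, 29, 37, 41, ∞}: a division algebra.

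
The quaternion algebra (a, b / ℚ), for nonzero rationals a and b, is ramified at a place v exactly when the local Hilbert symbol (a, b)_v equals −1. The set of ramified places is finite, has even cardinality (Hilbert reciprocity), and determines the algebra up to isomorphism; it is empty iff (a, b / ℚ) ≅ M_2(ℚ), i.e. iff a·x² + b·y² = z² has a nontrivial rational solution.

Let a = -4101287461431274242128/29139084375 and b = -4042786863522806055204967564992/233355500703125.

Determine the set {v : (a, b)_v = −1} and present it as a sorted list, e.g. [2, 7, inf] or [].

[3, 5, 11, inf]

Mod squares: a ≡ -1155, b ≡ -1615. Check v ∈ {∞, 2, 3, 5, 7, 11, 13, 17, 19, 31, 41, 43, 53}.
v=7: a=7^5·(≡5), b=7^6·(≡2) mod 7; (5|7)=-1, (2|7)=+1; (−1)^{5·6·3}·(-1)^6·(+1)^5 = +1.
v=∞: -1155 < 0 and -1615 < 0  ⇒  (a,b)_∞ = -1.
v=41: a=41^-2·(≡14), b=41^-2·(≡32) mod 41; (14|41)=-1, (32|41)=+1; (−1)^{-2·-2·20}·(-1)^-2·(+1)^-2 = +1.
v=43: a=43^-2·(≡40), b=43^-2·(≡28) mod 43; (40|43)=+1, (28|43)=-1; (−1)^{-2·-2·21}·(+1)^-2·(-1)^-2 = +1.
v=17: a=17^6·(≡4), b=17^3·(≡10) mod 17; (4|17)=+1, (10|17)=-1; (−1)^{6·3·8}·(+1)^3·(-1)^6 = +1.
v=19: a=19^0·(≡4), b=19^3·(≡13) mod 19; (4|19)=+1, (13|19)=-1; (−1)^{0·3·9}·(+1)^3·(-1)^0 = +1.
v=2: v_2(a)=4, v_2(b)=6; units ≡ 5, 1 (mod 8); ε·ε+αω+βω = 0·0+4·0+6·1 ≡ 0  ⇒  (a,b)_2 = +1.
v=5: a=5^-5·(≡1), b=5^-7·(≡2) mod 5; (1|5)=+1, (2|5)=-1; (−1)^{-5·-7·2}·(+1)^-7·(-1)^-5 = -1.
v=3: a=3^-1·(≡2), b=3^18·(≡2) mod 3; (2|3)=-1, (2|3)=-1; (−1)^{-1·18·1}·(-1)^18·(-1)^-1 = -1.
v=13: a=13^2·(≡11), b=13^0·(≡3) mod 13; (11|13)=-1, (3|13)=+1; (−1)^{2·0·6}·(-1)^0·(+1)^2 = +1.
v=53: a=53^2·(≡10), b=53^2·(≡11) mod 53; (10|53)=+1, (11|53)=+1; (−1)^{2·2·26}·(+1)^2·(+1)^2 = +1.
v=11: a=11^3·(≡3), b=11^4·(≡6) mod 11; (3|11)=+1, (6|11)=-1; (−1)^{3·4·5}·(+1)^4·(-1)^3 = -1.
v=31: a=31^0·(≡13), b=31^-2·(≡7) mod 31; (13|31)=-1, (7|31)=+1; (−1)^{0·-2·15}·(-1)^-2·(+1)^0 = +1.
Ram(-1155, -1615) = {3, 5, 11, ∞}; no ℚ_3-point on the conic.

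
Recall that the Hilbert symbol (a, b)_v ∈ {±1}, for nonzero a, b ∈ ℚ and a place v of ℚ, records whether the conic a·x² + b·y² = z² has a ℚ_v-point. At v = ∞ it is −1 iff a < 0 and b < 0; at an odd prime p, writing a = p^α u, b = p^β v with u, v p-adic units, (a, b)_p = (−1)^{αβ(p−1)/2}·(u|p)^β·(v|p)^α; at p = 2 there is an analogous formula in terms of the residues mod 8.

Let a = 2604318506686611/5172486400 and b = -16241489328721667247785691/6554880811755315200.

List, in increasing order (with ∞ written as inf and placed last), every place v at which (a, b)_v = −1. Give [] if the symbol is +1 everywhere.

[2, 3, 11, 13]

(a, b) ≡ (289731, -21318) mod (ℚ^×)²; places V = {2, 3, 5, 7, 11, 13, 17, 19, 23, 29, 31, ∞}.
(a,b)_31: α=-2, u≡18; β=-4, v≡5 (mod 31); (18|31)=+1, (5|31)=+1; sign (−1)^0·+1^-4·+1^-2 = +1.
(a,b)_23: α=1, u≡6; β=2, v≡9 (mod 23); (6|23)=+1, (9|23)=+1; sign (−1)^0·+1^2·+1^1 = +1.
(a,b)_∞: sgn(289731)=+, sgn(-21318)=−, so +1.
(a,b)_13: α=5, u≡11; β=6, v≡2 (mod 13); (11|13)=-1, (2|13)=-1; sign (−1)^0·-1^6·-1^5 = -1.
(a,b)_17: α=3, u≡4; β=5, v≡2 (mod 17); (4|17)=+1, (2|17)=+1; sign (−1)^0·+1^5·+1^3 = +1.
(a,b)_19: α=1, u≡5; β=1, v≡12 (mod 19); (5|19)=+1, (12|19)=-1; sign (−1)^1·+1^1·-1^1 = +1.
(a,b)_2: α=-8, β=-13; u≡3, v≡5 (mod 8); ε(u)ε(v)=1·0, αω(v)=-8·1, βω(u)=-13·1; sum ≡ 1  ⇒  -1.
(a,b)_29: α=-2, u≡11; β=-4, v≡14 (mod 29); (11|29)=-1, (14|29)=-1; sign (−1)^0·-1^-4·-1^-2 = +1.
(a,b)_11: α=2, u≡7; β=3, v≡1 (mod 11); (7|11)=-1, (1|11)=+1; sign (−1)^0·-1^3·+1^2 = -1.
(a,b)_3: α=3, u≡1; β=11, v≡1 (mod 3); (1|3)=+1, (1|3)=+1; sign (−1)^1·+1^11·+1^3 = -1.
(a,b)_7: α=0, u≡2; β=-2, v≡1 (mod 7); (2|7)=+1, (1|7)=+1; sign (−1)^0·+1^-2·+1^0 = +1.
(a,b)_5: α=-2, u≡1; β=-2, v≡3 (mod 5); (1|5)=+1, (3|5)=-1; sign (−1)^0·+1^-2·-1^-2 = +1.
Ram(289731, -21318) = {2, 3, 11, 13}; no ℚ_2-point on the conic.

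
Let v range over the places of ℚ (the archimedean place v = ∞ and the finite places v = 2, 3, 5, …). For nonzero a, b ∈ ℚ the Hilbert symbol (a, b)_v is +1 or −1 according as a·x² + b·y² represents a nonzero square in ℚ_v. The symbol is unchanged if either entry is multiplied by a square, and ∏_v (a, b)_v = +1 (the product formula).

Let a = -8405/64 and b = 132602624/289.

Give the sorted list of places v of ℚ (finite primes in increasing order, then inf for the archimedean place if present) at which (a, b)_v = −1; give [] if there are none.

Mod squares: a ≡ -5, b ≡ 11. Check v ∈ {∞, 2, 5, 7, 11, 17, 31, 41}.
v=7: a=7^0·(≡2), b=7^2·(≡2) mod 7; (2|7)=+1, (2|7)=+1; (−1)^{0·2·3}·(+1)^2·(+1)^0 = +1.
v=∞: -5 < 0 and 11 > 0  ⇒  (a,b)_∞ = +1.
v=11: a=11^0·(≡6), b=11^1·(≡9) mod 11; (6|11)=-1, (9|11)=+1; (−1)^{0·1·5}·(-1)^1·(+1)^0 = -1.
v=5: a=5^1·(≡1), b=5^0·(≡1) mod 5; (1|5)=+1, (1|5)=+1; (−1)^{1·0·2}·(+1)^0·(+1)^1 = +1.
v=2: v_2(a)=-6, v_2(b)=8; units ≡ 3, 3 (mod 8); ε·ε+αω+βω = 1·1+-6·1+8·1 ≡ 1  ⇒  (a,b)_2 = -1.
v=31: a=31^0·(≡29), b=31^2·(≡22) mod 31; (29|31)=-1, (22|31)=-1; (−1)^{0·2·15}·(-1)^2·(-1)^0 = +1.
v=41: a=41^2·(≡39), b=41^0·(≡7) mod 41; (39|41)=+1, (7|41)=-1; (−1)^{2·0·20}·(+1)^0·(-1)^2 = +1.
v=17: a=17^0·(≡6), b=17^-2·(≡6) mod 17; (6|17)=-1, (6|17)=-1; (−1)^{0·-2·8}·(-1)^-2·(-1)^0 = +1.
|Ram(-5, 11)| = 2, even; anisotropic at {2, 11}.

[2, 11]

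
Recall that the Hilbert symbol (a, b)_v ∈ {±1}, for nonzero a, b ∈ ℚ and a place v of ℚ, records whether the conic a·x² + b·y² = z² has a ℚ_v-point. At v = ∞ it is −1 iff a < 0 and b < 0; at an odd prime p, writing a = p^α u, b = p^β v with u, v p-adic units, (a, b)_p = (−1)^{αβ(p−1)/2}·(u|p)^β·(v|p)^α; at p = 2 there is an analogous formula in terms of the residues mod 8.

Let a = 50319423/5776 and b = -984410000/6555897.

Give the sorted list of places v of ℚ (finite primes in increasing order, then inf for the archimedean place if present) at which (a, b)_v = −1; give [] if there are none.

(a, b) ≡ (943, -697) mod (ℚ^×)²; places V = {2, 3, 5, 7, 11, 17, 19, 23, 41, ∞}.
(a,b)_41: α=1, u≡31; β=1, v≡24 (mod 41); (31|41)=+1, (24|41)=-1; sign (−1)^0·+1^1·-1^1 = -1.
(a,b)_3: α=2, u≡1; β=-6, v≡2 (mod 3); (1|3)=+1, (2|3)=-1; sign (−1)^0·+1^-6·-1^2 = +1.
(a,b)_23: α=1, u≡6; β=-2, v≡16 (mod 23); (6|23)=+1, (16|23)=+1; sign (−1)^0·+1^-2·+1^1 = +1.
(a,b)_∞: sgn(943)=+, sgn(-697)=−, so +1.
(a,b)_7: α=2, u≡6; β=4, v≡5 (mod 7); (6|7)=-1, (5|7)=-1; sign (−1)^0·-1^4·-1^2 = +1.
(a,b)_19: α=-2, u≡2; β=0, v≡16 (mod 19); (2|19)=-1, (16|19)=+1; sign (−1)^0·-1^0·+1^-2 = +1.
(a,b)_5: α=0, u≡3; β=4, v≡2 (mod 5); (3|5)=-1, (2|5)=-1; sign (−1)^0·-1^4·-1^0 = +1.
(a,b)_11: α=2, u≡8; β=0, v≡6 (mod 11); (8|11)=-1, (6|11)=-1; sign (−1)^0·-1^0·-1^2 = +1.
(a,b)_2: α=-4, β=4; u≡7, v≡7 (mod 8); ε(u)ε(v)=1·1, αω(v)=-4·0, βω(u)=4·0; sum ≡ 1  ⇒  -1.
(a,b)_17: α=0, u≡4; β=-1, v≡11 (mod 17); (4|17)=+1, (11|17)=-1; sign (−1)^0·+1^-1·-1^0 = +1.
Ram(943, -697) = {2, 41}; no ℚ_2-point on the conic.

[2, 41]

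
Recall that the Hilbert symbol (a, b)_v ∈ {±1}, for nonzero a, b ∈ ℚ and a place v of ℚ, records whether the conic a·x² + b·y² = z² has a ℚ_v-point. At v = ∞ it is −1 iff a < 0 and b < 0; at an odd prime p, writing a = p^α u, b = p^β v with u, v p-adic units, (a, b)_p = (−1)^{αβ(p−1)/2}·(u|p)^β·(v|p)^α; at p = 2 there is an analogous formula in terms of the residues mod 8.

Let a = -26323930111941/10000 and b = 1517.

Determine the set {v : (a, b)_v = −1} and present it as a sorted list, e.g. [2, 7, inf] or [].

[11, 37, 41, 47]

(a, b) ≡ (-360349, 1517) mod (ℚ^×)²; places V = {2, 3, 5, 7, 11, 17, 37, 41, 47, ∞}.
(a,b)_17: α=1, u≡8; β=0, v≡4 (mod 17); (8|17)=+1, (4|17)=+1; sign (−1)^0·+1^0·+1^1 = +1.
(a,b)_∞: sgn(-360349)=−, sgn(1517)=+, so +1.
(a,b)_5: α=-4, u≡4; β=0, v≡2 (mod 5); (4|5)=+1, (2|5)=-1; sign (−1)^0·+1^0·-1^-4 = +1.
(a,b)_47: α=1, u≡31; β=0, v≡13 (mod 47); (31|47)=-1, (13|47)=-1; sign (−1)^0·-1^0·-1^1 = -1.
(a,b)_37: α=2, u≡18; β=1, v≡4 (mod 37); (18|37)=-1, (4|37)=+1; sign (−1)^0·-1^1·+1^2 = -1.
(a,b)_7: α=2, u≡2; β=0, v≡5 (mod 7); (2|7)=+1, (5|7)=-1; sign (−1)^0·+1^0·-1^2 = +1.
(a,b)_2: α=-4, β=0; u≡3, v≡5 (mod 8); ε(u)ε(v)=1·0, αω(v)=-4·1, βω(u)=0·1; sum ≡ 0  ⇒  +1.
(a,b)_3: α=2, u≡2; β=0, v≡2 (mod 3); (2|3)=-1, (2|3)=-1; sign (−1)^0·-1^0·-1^2 = +1.
(a,b)_11: α=3, u≡6; β=0, v≡10 (mod 11); (6|11)=-1, (10|11)=-1; sign (−1)^0·-1^0·-1^3 = -1.
(a,b)_41: α=1, u≡11; β=1, v≡37 (mod 41); (11|41)=-1, (37|41)=+1; sign (−1)^0·-1^1·+1^1 = -1.
(-360349, 1517 / ℚ) ramifies at {11, 37, 41, 47}: a division algebra.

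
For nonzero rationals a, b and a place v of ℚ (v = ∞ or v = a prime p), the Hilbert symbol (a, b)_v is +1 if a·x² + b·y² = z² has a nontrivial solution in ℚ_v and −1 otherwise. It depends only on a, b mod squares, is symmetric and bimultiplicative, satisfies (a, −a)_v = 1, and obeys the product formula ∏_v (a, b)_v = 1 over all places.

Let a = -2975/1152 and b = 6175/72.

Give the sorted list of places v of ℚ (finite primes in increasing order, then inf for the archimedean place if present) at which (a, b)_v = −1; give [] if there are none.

(a, b) ≡ (-238, 494) mod (ℚ^×)²; places V = {2, 3, 5, 7, 13, 17, 19, ∞}.
(a,b)_3: α=-2, u≡2; β=-2, v≡2 (mod 3); (2|3)=-1, (2|3)=-1; sign (−1)^0·-1^-2·-1^-2 = +1.
(a,b)_2: α=-7, β=-3; u≡1, v≡7 (mod 8); ε(u)ε(v)=0·1, αω(v)=-7·0, βω(u)=-3·0; sum ≡ 0  ⇒  +1.
(a,b)_∞: sgn(-238)=−, sgn(494)=+, so +1.
(a,b)_19: α=0, u≡7; β=1, v≡9 (mod 19); (7|19)=+1, (9|19)=+1; sign (−1)^0·+1^1·+1^0 = +1.
(a,b)_13: α=0, u≡10; β=1, v≡1 (mod 13); (10|13)=+1, (1|13)=+1; sign (−1)^0·+1^1·+1^0 = +1.
(a,b)_7: α=1, u≡4; β=0, v≡4 (mod 7); (4|7)=+1, (4|7)=+1; sign (−1)^0·+1^0·+1^1 = +1.
(a,b)_17: α=1, u≡14; β=0, v≡1 (mod 17); (14|17)=-1, (1|17)=+1; sign (−1)^0·-1^0·+1^1 = +1.
(a,b)_5: α=2, u≡3; β=2, v≡1 (mod 5); (3|5)=-1, (1|5)=+1; sign (−1)^0·-1^2·+1^2 = +1.
Every local symbol is +1, so the conic -238·x² + 494·y² = z² has ℚ_v-points for all v and hence a ℚ-point; (a, b / ℚ) ≅ M_2(ℚ).

[]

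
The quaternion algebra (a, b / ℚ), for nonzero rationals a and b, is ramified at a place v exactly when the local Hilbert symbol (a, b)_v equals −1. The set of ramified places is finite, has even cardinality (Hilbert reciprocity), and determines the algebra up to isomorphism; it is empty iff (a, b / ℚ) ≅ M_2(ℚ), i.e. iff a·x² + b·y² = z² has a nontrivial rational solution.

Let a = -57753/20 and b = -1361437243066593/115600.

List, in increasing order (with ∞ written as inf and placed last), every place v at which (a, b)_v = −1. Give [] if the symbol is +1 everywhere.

(a, b) ≡ (-3565, -45353) mod (ℚ^×)²; places V = {2, 3, 5, 7, 11, 17, 19, 23, 31, ∞}.
(a,b)_11: α=0, u≡7; β=1, v≡8 (mod 11); (7|11)=-1, (8|11)=-1; sign (−1)^0·-1^1·-1^0 = -1.
(a,b)_5: α=-1, u≡3; β=-2, v≡3 (mod 5); (3|5)=-1, (3|5)=-1; sign (−1)^0·-1^-2·-1^-1 = -1.
(a,b)_31: α=1, u≡20; β=3, v≡10 (mod 31); (20|31)=+1, (10|31)=+1; sign (−1)^1·+1^3·+1^1 = -1.
(a,b)_7: α=0, u≡3; β=1, v≡6 (mod 7); (3|7)=-1, (6|7)=-1; sign (−1)^0·-1^1·-1^0 = -1.
(a,b)_∞: sgn(-3565)=−, sgn(-45353)=−, so -1.
(a,b)_19: α=0, u≡7; β=1, v≡7 (mod 19); (7|19)=+1, (7|19)=+1; sign (−1)^0·+1^1·+1^0 = +1.
(a,b)_23: α=1, u≡9; β=2, v≡9 (mod 23); (9|23)=+1, (9|23)=+1; sign (−1)^0·+1^2·+1^1 = +1.
(a,b)_17: α=0, u≡10; β=-2, v≡14 (mod 17); (10|17)=-1, (14|17)=-1; sign (−1)^0·-1^-2·-1^0 = +1.
(a,b)_2: α=-2, β=-4; u≡3, v≡7 (mod 8); ε(u)ε(v)=1·1, αω(v)=-2·0, βω(u)=-4·1; sum ≡ 1  ⇒  -1.
(a,b)_3: α=4, u≡2; β=10, v≡1 (mod 3); (2|3)=-1, (1|3)=+1; sign (−1)^0·-1^10·+1^4 = +1.
|Ram(-3565, -45353)| = 6, even; anisotropic at {2, 5, 7, 11, 31, ∞}.

[2, 5, 7, 11, 31, inf]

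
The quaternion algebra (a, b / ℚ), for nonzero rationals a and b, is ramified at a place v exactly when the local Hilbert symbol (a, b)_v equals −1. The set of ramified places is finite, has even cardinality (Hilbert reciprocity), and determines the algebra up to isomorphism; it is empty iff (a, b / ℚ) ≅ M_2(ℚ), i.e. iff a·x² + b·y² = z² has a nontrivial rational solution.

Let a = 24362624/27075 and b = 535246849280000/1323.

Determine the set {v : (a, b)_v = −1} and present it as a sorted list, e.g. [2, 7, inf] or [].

[3, 13]

(a, b) ≡ (78, 6) mod (ℚ^×)²; places V = {2, 3, 5, 7, 11, 13, 19, ∞}.
(a,b)_7: α=0, u≡1; β=-2, v≡3 (mod 7); (1|7)=+1, (3|7)=-1; sign (−1)^0·+1^-2·-1^0 = +1.
(a,b)_5: α=-2, u≡3; β=4, v≡1 (mod 5); (3|5)=-1, (1|5)=+1; sign (−1)^0·-1^4·+1^-2 = +1.
(a,b)_19: α=-2, u≡12; β=0, v≡4 (mod 19); (12|19)=-1, (4|19)=+1; sign (−1)^0·-1^0·+1^-2 = +1.
(a,b)_13: α=1, u≡8; β=4, v≡6 (mod 13); (8|13)=-1, (6|13)=-1; sign (−1)^0·-1^4·-1^1 = -1.
(a,b)_11: α=4, u≡9; β=4, v≡8 (mod 11); (9|11)=+1, (8|11)=-1; sign (−1)^0·+1^4·-1^4 = +1.
(a,b)_3: α=-1, u≡2; β=-3, v≡2 (mod 3); (2|3)=-1, (2|3)=-1; sign (−1)^1·-1^-3·-1^-1 = -1.
(a,b)_2: α=7, β=11; u≡7, v≡3 (mod 8); ε(u)ε(v)=1·1, αω(v)=7·1, βω(u)=11·0; sum ≡ 0  ⇒  +1.
(a,b)_∞: sgn(78)=+, sgn(6)=+, so +1.
Ram(78, 6) = {3, 13}; no ℚ_3-point on the conic.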